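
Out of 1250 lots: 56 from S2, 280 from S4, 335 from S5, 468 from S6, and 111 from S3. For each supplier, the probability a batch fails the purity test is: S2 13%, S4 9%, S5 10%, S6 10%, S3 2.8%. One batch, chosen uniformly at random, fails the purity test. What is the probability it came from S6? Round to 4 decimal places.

Prior × likelihood for each hypothesis:
  S2: 0.0448 × 0.13 = 0.005824
  S4: 0.224 × 0.09 = 0.02016
  S5: 0.268 × 0.1 = 0.0268
  S6: 0.3744 × 0.1 = 0.03744
  S3: 0.0888 × 0.028 = 0.0024864
Total = 0.0927104.
P(S6 | evidence) = 0.03744 / 0.0927104 ≈ 0.4038.

0.4038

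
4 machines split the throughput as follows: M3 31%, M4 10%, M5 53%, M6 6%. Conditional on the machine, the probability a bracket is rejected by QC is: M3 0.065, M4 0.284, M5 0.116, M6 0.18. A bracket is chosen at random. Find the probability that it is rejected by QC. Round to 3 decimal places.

Prior × likelihood for each hypothesis:
  M3: 0.31 × 0.065 = 0.02015
  M4: 0.1 × 0.284 = 0.0284
  M5: 0.53 × 0.116 = 0.06148
  M6: 0.06 × 0.18 = 0.0108
P(rejected) = 0.02015 + 0.0284 + 0.06148 + 0.0108 = 0.12083 → 0.121.

0.121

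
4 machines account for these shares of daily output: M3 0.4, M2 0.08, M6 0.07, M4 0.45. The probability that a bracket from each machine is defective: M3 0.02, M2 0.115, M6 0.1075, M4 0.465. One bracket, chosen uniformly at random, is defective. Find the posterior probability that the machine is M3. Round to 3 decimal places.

Prior × likelihood for each hypothesis:
  M3: 0.4 × 0.02 = 0.008
  M2: 0.08 × 0.115 = 0.0092
  M6: 0.07 × 0.1075 = 0.007525
  M4: 0.45 × 0.465 = 0.20925
Sum = 0.233975.
P(M3 | evidence) = 0.008 / 0.233975 ≈ 0.034.

0.034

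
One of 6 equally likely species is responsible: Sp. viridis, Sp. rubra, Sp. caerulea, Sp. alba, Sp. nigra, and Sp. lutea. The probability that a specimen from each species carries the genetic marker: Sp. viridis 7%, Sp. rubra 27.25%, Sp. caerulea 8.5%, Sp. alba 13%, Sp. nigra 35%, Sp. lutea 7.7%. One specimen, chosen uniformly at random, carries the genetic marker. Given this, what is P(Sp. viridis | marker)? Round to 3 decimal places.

Since the prior is uniform, the posterior is proportional to the likelihood:
  Sp. viridis: 0.07
  Sp. rubra: 0.2725
  Sp. caerulea: 0.085
  Sp. alba: 0.13
  Sp. nigra: 0.35
  Sp. lutea: 0.077
Sum = 0.9845.
P(Sp. viridis | evidence) = 0.07 / 0.9845 ≈ 0.071.

0.071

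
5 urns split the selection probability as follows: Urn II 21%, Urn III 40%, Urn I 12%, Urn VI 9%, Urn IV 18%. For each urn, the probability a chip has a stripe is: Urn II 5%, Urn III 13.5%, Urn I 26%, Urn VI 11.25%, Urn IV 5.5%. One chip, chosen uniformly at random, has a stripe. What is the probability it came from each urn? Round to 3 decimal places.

Urn II 0.091, Urn III 0.467, Urn I 0.270, Urn VI 0.087, Urn IV 0.086

Prior × likelihood for each hypothesis:
  Urn II: 0.21 × 0.05 = 0.0105
  Urn III: 0.4 × 0.135 = 0.054
  Urn I: 0.12 × 0.26 = 0.0312
  Urn VI: 0.09 × 0.1125 = 0.010125
  Urn IV: 0.18 × 0.055 = 0.0099
Sum = 0.115725.
P(Urn II | striped) = 0.0105/0.115725 ≈ 0.091
P(Urn III | striped) = 0.054/0.115725 ≈ 0.467
P(Urn I | striped) = 0.0312/0.115725 ≈ 0.270
P(Urn VI | striped) = 0.010125/0.115725 ≈ 0.087
P(Urn IV | striped) = 0.0099/0.115725 ≈ 0.086
(Check: 0.091+0.467+0.270+0.087+0.086 = 1.001.)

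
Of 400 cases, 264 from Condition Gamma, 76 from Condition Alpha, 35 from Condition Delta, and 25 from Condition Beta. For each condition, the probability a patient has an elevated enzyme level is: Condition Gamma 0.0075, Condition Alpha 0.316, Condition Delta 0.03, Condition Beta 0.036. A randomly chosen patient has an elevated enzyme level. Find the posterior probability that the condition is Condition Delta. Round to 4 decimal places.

Unnormalized posteriors (prior × likelihood):
  Condition Gamma: 0.66 × 0.0075 = 0.00495
  Condition Alpha: 0.19 × 0.316 = 0.06004
  Condition Delta: 0.0875 × 0.03 = 0.002625
  Condition Beta: 0.0625 × 0.036 = 0.00225
Normalizing constant = 0.069865.
P(Condition Delta | evidence) = 0.002625 / 0.069865 ≈ 0.0376.

0.0376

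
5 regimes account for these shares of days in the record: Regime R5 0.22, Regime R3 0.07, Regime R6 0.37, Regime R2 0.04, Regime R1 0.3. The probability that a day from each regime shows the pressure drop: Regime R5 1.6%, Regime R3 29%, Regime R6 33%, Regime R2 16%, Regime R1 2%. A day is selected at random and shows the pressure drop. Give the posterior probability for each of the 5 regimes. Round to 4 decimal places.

Unnormalized posteriors (prior × likelihood):
  Regime R5: 0.22 × 0.016 = 0.00352
  Regime R3: 0.07 × 0.29 = 0.0203
  Regime R6: 0.37 × 0.33 = 0.1221
  Regime R2: 0.04 × 0.16 = 0.0064
  Regime R1: 0.3 × 0.02 = 0.006
Sum = 0.15832.
P(Regime R5 | drop) = 0.00352/0.15832 ≈ 0.0222
P(Regime R3 | drop) = 0.0203/0.15832 ≈ 0.1282
P(Regime R6 | drop) = 0.1221/0.15832 ≈ 0.7712
P(Regime R2 | drop) = 0.0064/0.15832 ≈ 0.0404
P(Regime R1 | drop) = 0.006/0.15832 ≈ 0.0379

Regime R5 0.0222, Regime R3 0.1282, Regime R6 0.7712, Regime R2 0.0404, Regime R1 0.0379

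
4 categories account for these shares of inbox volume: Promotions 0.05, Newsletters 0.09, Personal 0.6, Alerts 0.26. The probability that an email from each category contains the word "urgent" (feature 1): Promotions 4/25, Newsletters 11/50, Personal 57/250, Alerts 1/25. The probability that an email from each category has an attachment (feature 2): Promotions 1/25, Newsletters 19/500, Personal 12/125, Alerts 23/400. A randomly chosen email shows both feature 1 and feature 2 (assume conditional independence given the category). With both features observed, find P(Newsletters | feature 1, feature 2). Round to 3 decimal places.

0.051

By Bayes' rule, posterior ∝ prior × likelihood:
  Promotions: 0.05 × 0.16 × 0.04 = 0.00032
  Newsletters: 0.09 × 0.22 × 0.038 = 0.0007524
  Personal: 0.6 × 0.228 × 0.096 = 0.0131328
  Alerts: 0.26 × 0.04 × 0.0575 = 0.000598
Normalizing constant = 0.0148032.
P(Newsletters | evidence) = 0.0007524 / 0.0148032 ≈ 0.051.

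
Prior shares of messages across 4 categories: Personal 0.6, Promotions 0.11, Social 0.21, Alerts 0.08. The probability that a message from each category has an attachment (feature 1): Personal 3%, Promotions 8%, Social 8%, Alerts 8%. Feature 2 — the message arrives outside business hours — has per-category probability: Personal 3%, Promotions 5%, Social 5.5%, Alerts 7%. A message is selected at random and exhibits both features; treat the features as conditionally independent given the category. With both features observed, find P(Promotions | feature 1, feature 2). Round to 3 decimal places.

Prior × likelihood for each hypothesis:
  Personal: 0.6 × 0.03 × 0.03 = 0.00054
  Promotions: 0.11 × 0.08 × 0.05 = 0.00044
  Social: 0.21 × 0.08 × 0.055 = 0.000924
  Alerts: 0.08 × 0.08 × 0.07 = 0.000448
Normalizing constant = 0.002352.
P(Promotions | evidence) = 0.00044 / 0.002352 ≈ 0.187.

0.187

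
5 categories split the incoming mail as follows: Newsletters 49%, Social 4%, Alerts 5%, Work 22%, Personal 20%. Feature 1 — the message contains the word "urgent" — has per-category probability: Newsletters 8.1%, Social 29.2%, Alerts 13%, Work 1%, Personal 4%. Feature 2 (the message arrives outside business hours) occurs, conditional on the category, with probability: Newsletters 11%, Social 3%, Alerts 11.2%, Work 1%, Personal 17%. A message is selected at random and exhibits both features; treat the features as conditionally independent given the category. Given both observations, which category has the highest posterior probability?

Newsletters

By Bayes' rule, posterior ∝ prior × likelihood:
  Newsletters: 0.49 × 0.081 × 0.11 = 0.0043659
  Social: 0.04 × 0.292 × 0.03 = 0.0003504
  Alerts: 0.05 × 0.13 × 0.112 = 0.000728
  Work: 0.22 × 0.01 × 0.01 = 0.000022
  Personal: 0.2 × 0.04 × 0.17 = 0.00136
Total = 0.0068263.
Largest term belongs to Newsletters, so Newsletters is most probable.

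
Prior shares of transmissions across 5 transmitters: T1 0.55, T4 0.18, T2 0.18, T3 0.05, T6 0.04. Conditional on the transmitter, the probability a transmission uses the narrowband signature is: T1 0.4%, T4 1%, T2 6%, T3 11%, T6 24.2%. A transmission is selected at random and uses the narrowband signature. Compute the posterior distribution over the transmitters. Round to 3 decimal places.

T1 0.073, T4 0.060, T2 0.360, T3 0.183, T6 0.323

Unnormalized posteriors (prior × likelihood):
  T1: 0.55 × 0.004 = 0.0022
  T4: 0.18 × 0.01 = 0.0018
  T2: 0.18 × 0.06 = 0.0108
  T3: 0.05 × 0.11 = 0.0055
  T6: 0.04 × 0.242 = 0.00968
Normalizing constant = 0.02998.
P(T1 | narrowband) = 0.0022/0.02998 ≈ 0.073
P(T4 | narrowband) = 0.0018/0.02998 ≈ 0.060
P(T2 | narrowband) = 0.0108/0.02998 ≈ 0.360
P(T3 | narrowband) = 0.0055/0.02998 ≈ 0.183
P(T6 | narrowband) = 0.00968/0.02998 ≈ 0.323
(Check: 0.073+0.060+0.360+0.183+0.323 = 0.999.)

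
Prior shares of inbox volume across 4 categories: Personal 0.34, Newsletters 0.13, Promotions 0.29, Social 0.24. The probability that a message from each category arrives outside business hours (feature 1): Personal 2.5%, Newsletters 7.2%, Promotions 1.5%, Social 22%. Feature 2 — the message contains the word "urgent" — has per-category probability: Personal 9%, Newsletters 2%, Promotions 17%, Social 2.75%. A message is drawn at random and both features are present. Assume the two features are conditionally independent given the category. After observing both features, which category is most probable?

Social

Prior × likelihood for each hypothesis:
  Personal: 0.34 × 0.025 × 0.09 = 0.000765
  Newsletters: 0.13 × 0.072 × 0.02 = 0.0001872
  Promotions: 0.29 × 0.015 × 0.17 = 0.0007395
  Social: 0.24 × 0.22 × 0.0275 = 0.001452
Normalizing constant = 0.0031437.
Largest term belongs to Social, so Social is most probable.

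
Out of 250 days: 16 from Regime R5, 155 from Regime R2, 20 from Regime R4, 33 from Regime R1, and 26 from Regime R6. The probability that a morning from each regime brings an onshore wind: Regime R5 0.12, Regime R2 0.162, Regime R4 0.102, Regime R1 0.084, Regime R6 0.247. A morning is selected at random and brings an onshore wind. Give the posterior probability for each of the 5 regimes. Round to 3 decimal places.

Regime R5 0.050, Regime R2 0.656, Regime R4 0.053, Regime R1 0.072, Regime R6 0.168

Compute prior × likelihood for every hypothesis:
  Regime R5: 0.064 × 0.12 = 0.00768
  Regime R2: 0.62 × 0.162 = 0.10044
  Regime R4: 0.08 × 0.102 = 0.00816
  Regime R1: 0.132 × 0.084 = 0.011088
  Regime R6: 0.104 × 0.247 = 0.025688
Total = 0.153056.
P(Regime R5 | onshore) = 0.00768/0.153056 ≈ 0.050
P(Regime R2 | onshore) = 0.10044/0.153056 ≈ 0.656
P(Regime R4 | onshore) = 0.00816/0.153056 ≈ 0.053
P(Regime R1 | onshore) = 0.011088/0.153056 ≈ 0.072
P(Regime R6 | onshore) = 0.025688/0.153056 ≈ 0.168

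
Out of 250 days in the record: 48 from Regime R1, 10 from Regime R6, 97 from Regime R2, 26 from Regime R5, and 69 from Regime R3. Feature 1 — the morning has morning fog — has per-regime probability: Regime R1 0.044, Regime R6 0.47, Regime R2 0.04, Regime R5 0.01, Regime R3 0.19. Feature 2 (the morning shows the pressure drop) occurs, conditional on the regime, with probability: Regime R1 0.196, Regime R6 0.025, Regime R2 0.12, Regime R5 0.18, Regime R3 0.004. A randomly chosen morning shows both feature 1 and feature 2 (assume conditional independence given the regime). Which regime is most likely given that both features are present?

Compute prior × likelihood for every hypothesis:
  Regime R1: 0.192 × 0.044 × 0.196 = 0.001655808
  Regime R6: 0.04 × 0.47 × 0.025 = 0.00047
  Regime R2: 0.388 × 0.04 × 0.12 = 0.0018624
  Regime R5: 0.104 × 0.01 × 0.18 = 0.0001872
  Regime R3: 0.276 × 0.19 × 0.004 = 0.00020976
Total = 0.004385168.
Largest term belongs to Regime R2, so Regime R2 is most probable.

Regime R2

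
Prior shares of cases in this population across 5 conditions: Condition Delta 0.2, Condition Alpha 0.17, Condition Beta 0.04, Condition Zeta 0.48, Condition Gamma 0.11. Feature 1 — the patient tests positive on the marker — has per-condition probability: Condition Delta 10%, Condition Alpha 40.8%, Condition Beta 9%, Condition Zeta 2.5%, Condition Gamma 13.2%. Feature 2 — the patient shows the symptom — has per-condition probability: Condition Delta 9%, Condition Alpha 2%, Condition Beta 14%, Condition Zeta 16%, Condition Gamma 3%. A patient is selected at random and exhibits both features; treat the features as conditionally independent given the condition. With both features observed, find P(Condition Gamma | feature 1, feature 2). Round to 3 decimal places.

0.072

By Bayes' rule, posterior ∝ prior × likelihood:
  Condition Delta: 0.2 × 0.1 × 0.09 = 0.0018
  Condition Alpha: 0.17 × 0.408 × 0.02 = 0.0013872
  Condition Beta: 0.04 × 0.09 × 0.14 = 0.000504
  Condition Zeta: 0.48 × 0.025 × 0.16 = 0.00192
  Condition Gamma: 0.11 × 0.132 × 0.03 = 0.0004356
Sum = 0.0060468.
P(Condition Gamma | evidence) = 0.0004356 / 0.0060468 ≈ 0.072.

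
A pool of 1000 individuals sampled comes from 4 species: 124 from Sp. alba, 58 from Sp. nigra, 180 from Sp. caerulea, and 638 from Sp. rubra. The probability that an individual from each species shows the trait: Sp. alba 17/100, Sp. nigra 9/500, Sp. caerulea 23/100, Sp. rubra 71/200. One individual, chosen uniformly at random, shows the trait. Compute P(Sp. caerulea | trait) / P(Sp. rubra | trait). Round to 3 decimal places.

Prior × likelihood for each hypothesis:
  Sp. alba: 0.124 × 0.17 = 0.02108
  Sp. nigra: 0.058 × 0.018 = 0.001044
  Sp. caerulea: 0.18 × 0.23 = 0.0414
  Sp. rubra: 0.638 × 0.355 = 0.22649
Total = 0.290014.
The ratio is 0.0414 / 0.22649 (the normalizer cancels) = 0.183.

0.183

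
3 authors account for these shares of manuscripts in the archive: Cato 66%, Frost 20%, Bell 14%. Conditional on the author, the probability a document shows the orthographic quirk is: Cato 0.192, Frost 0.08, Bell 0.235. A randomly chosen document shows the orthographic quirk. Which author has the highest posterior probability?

Cato

By Bayes' rule, posterior ∝ prior × likelihood:
  Cato: 0.66 × 0.192 = 0.12672
  Frost: 0.2 × 0.08 = 0.016
  Bell: 0.14 × 0.235 = 0.0329
Sum = 0.17562.
Largest term belongs to Cato, so Cato is most probable.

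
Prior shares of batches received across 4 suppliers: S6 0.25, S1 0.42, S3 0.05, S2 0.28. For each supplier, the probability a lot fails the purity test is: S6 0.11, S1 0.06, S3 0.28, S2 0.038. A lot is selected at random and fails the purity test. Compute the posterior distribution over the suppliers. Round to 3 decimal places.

Compute prior × likelihood for every hypothesis:
  S6: 0.25 × 0.11 = 0.0275
  S1: 0.42 × 0.06 = 0.0252
  S3: 0.05 × 0.28 = 0.014
  S2: 0.28 × 0.038 = 0.01064
Normalizing constant = 0.07734.
P(S6 | off-spec) = 0.0275/0.07734 ≈ 0.356
P(S1 | off-spec) = 0.0252/0.07734 ≈ 0.326
P(S3 | off-spec) = 0.014/0.07734 ≈ 0.181
P(S2 | off-spec) = 0.01064/0.07734 ≈ 0.138

S6 0.356, S1 0.326, S3 0.181, S2 0.138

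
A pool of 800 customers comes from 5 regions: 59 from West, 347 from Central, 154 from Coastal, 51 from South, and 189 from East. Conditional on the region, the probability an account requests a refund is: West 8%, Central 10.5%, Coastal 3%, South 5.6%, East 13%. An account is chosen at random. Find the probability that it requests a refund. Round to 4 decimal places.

Compute prior × likelihood for every hypothesis:
  West: 0.07375 × 0.08 = 0.0059
  Central: 0.43375 × 0.105 = 0.04554375
  Coastal: 0.1925 × 0.03 = 0.005775
  South: 0.06375 × 0.056 = 0.00357
  East: 0.23625 × 0.13 = 0.0307125
P(refund) = 0.0059 + 0.04554375 + 0.005775 + 0.00357 + 0.0307125 = 0.09150125 → 0.0915.

0.0915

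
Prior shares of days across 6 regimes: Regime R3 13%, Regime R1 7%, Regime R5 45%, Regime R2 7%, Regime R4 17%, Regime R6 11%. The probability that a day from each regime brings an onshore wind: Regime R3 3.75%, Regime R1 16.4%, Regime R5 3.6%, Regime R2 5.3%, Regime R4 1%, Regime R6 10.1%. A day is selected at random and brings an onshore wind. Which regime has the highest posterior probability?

Compute prior × likelihood for every hypothesis:
  Regime R3: 0.13 × 0.0375 = 0.004875
  Regime R1: 0.07 × 0.164 = 0.01148
  Regime R5: 0.45 × 0.036 = 0.0162
  Regime R2: 0.07 × 0.053 = 0.00371
  Regime R4: 0.17 × 0.01 = 0.0017
  Regime R6: 0.11 × 0.101 = 0.01111
Normalizing constant = 0.049075.
Largest term belongs to Regime R5, so Regime R5 is most probable.

Regime R5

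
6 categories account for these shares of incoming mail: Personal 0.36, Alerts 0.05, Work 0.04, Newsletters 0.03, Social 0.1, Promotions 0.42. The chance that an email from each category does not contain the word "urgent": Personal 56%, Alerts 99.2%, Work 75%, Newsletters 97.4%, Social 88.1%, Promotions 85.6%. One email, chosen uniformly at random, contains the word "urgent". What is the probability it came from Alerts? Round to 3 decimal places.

0.002

Taking complements, P(urgent-flag | each) = Personal 0.44, Alerts 0.008, Work 0.25, Newsletters 0.026, Social 0.119, Promotions 0.144.
Prior × likelihood for each hypothesis:
  Personal: 0.36 × 0.44 = 0.1584
  Alerts: 0.05 × 0.008 = 0.0004
  Work: 0.04 × 0.25 = 0.01
  Newsletters: 0.03 × 0.026 = 0.00078
  Social: 0.1 × 0.119 = 0.0119
  Promotions: 0.42 × 0.144 = 0.06048
Normalizing constant = 0.24196.
P(Alerts | evidence) = 0.0004 / 0.24196 ≈ 0.002.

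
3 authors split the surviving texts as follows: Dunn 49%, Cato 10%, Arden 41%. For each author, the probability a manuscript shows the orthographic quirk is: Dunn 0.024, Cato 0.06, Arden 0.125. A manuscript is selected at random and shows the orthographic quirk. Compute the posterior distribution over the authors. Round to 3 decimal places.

Dunn 0.170, Cato 0.087, Arden 0.743

Prior × likelihood for each hypothesis:
  Dunn: 0.49 × 0.024 = 0.01176
  Cato: 0.1 × 0.06 = 0.006
  Arden: 0.41 × 0.125 = 0.05125
Total = 0.06901.
P(Dunn | quirk) = 0.01176/0.06901 ≈ 0.170
P(Cato | quirk) = 0.006/0.06901 ≈ 0.087
P(Arden | quirk) = 0.05125/0.06901 ≈ 0.743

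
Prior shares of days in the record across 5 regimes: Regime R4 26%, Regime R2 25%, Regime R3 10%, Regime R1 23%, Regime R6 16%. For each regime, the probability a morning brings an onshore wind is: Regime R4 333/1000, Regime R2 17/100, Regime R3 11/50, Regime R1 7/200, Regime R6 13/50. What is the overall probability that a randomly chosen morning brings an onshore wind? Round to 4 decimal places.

0.2007

Prior × likelihood for each hypothesis:
  Regime R4: 0.26 × 0.333 = 0.08658
  Regime R2: 0.25 × 0.17 = 0.0425
  Regime R3: 0.1 × 0.22 = 0.022
  Regime R1: 0.23 × 0.035 = 0.00805
  Regime R6: 0.16 × 0.26 = 0.0416
P(onshore) = 0.08658 + 0.0425 + 0.022 + 0.00805 + 0.0416 = 0.20073 → 0.2007.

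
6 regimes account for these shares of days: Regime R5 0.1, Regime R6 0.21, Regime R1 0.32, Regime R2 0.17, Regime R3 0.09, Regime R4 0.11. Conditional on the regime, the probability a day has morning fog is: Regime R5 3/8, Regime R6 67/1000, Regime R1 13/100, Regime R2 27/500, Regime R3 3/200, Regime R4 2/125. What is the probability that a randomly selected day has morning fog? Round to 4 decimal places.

0.1055

Prior × likelihood for each hypothesis:
  Regime R5: 0.1 × 0.375 = 0.0375
  Regime R6: 0.21 × 0.067 = 0.01407
  Regime R1: 0.32 × 0.13 = 0.0416
  Regime R2: 0.17 × 0.054 = 0.00918
  Regime R3: 0.09 × 0.015 = 0.00135
  Regime R4: 0.11 × 0.016 = 0.00176
P(fog) = 0.0375 + 0.01407 + 0.0416 + 0.00918 + 0.00135 + 0.00176 = 0.10546 → 0.1055.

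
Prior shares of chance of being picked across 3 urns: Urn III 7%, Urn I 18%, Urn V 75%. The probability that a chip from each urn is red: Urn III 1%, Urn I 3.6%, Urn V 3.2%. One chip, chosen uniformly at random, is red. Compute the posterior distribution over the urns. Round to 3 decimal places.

Compute prior × likelihood for every hypothesis:
  Urn III: 0.07 × 0.01 = 0.0007
  Urn I: 0.18 × 0.036 = 0.00648
  Urn V: 0.75 × 0.032 = 0.024
Total = 0.03118.
P(Urn III | red) = 0.0007/0.03118 ≈ 0.022
P(Urn I | red) = 0.00648/0.03118 ≈ 0.208
P(Urn V | red) = 0.024/0.03118 ≈ 0.770
(Check: 0.022+0.208+0.770 = 1.000.)

Urn III 0.022, Urn I 0.208, Urn V 0.770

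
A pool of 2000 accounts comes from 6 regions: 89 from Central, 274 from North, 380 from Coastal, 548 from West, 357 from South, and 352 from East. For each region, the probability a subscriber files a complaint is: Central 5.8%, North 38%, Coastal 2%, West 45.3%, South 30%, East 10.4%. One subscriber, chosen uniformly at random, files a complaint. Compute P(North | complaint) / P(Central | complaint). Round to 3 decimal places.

20.170

Unnormalized posteriors (prior × likelihood):
  Central: 0.0445 × 0.058 = 0.002581
  North: 0.137 × 0.38 = 0.05206
  Coastal: 0.19 × 0.02 = 0.0038
  West: 0.274 × 0.453 = 0.124122
  South: 0.1785 × 0.3 = 0.05355
  East: 0.176 × 0.104 = 0.018304
Sum = 0.254417.
The ratio is 0.05206 / 0.002581 (the normalizer cancels) = 20.170.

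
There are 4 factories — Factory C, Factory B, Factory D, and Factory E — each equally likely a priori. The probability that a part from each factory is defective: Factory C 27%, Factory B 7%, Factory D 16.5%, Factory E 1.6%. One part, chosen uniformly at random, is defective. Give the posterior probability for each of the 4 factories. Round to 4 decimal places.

With a uniform prior (1/4 each), posterior ∝ likelihood:
  Factory C: 0.27
  Factory B: 0.07
  Factory D: 0.165
  Factory E: 0.016
Sum = 0.521.
P(Factory C | defective) = 0.27/0.521 ≈ 0.5182
P(Factory B | defective) = 0.07/0.521 ≈ 0.1344
P(Factory D | defective) = 0.165/0.521 ≈ 0.3167
P(Factory E | defective) = 0.016/0.521 ≈ 0.0307
(Check: 0.5182+0.1344+0.3167+0.0307 = 1.0000.)

Factory C 0.5182, Factory B 0.1344, Factory D 0.3167, Factory E 0.0307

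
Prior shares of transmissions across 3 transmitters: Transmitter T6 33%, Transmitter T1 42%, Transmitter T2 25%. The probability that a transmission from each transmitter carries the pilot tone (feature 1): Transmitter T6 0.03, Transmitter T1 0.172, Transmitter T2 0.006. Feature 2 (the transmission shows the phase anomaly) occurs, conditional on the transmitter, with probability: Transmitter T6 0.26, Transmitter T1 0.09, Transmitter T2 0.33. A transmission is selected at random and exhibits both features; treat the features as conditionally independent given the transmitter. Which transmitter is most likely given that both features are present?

Prior × likelihood for each hypothesis:
  Transmitter T6: 0.33 × 0.03 × 0.26 = 0.002574
  Transmitter T1: 0.42 × 0.172 × 0.09 = 0.0065016
  Transmitter T2: 0.25 × 0.006 × 0.33 = 0.000495
Total = 0.0095706.
Largest term belongs to Transmitter T1, so Transmitter T1 is most probable.

Transmitter T1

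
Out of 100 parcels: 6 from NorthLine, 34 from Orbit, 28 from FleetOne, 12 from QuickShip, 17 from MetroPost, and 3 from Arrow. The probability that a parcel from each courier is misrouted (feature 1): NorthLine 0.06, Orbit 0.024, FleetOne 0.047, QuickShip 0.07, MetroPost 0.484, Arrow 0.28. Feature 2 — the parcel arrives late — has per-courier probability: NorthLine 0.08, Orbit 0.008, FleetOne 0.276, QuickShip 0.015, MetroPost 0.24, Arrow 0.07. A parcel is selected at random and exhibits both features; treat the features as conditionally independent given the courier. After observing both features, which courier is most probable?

MetroPost

Prior × likelihood for each hypothesis:
  NorthLine: 0.06 × 0.06 × 0.08 = 0.000288
  Orbit: 0.34 × 0.024 × 0.008 = 0.00006528
  FleetOne: 0.28 × 0.047 × 0.276 = 0.00363216
  QuickShip: 0.12 × 0.07 × 0.015 = 0.000126
  MetroPost: 0.17 × 0.484 × 0.24 = 0.0197472
  Arrow: 0.03 × 0.28 × 0.07 = 0.000588
Normalizing constant = 0.02444664.
Largest term belongs to MetroPost, so MetroPost is most probable.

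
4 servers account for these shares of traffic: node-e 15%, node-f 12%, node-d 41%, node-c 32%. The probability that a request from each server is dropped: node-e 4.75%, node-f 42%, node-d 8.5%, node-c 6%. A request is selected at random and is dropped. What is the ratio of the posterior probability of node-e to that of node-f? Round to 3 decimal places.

Compute prior × likelihood for every hypothesis:
  node-e: 0.15 × 0.0475 = 0.007125
  node-f: 0.12 × 0.42 = 0.0504
  node-d: 0.41 × 0.085 = 0.03485
  node-c: 0.32 × 0.06 = 0.0192
Sum = 0.111575.
The ratio is 0.007125 / 0.0504 (the normalizer cancels) = 0.141.

0.141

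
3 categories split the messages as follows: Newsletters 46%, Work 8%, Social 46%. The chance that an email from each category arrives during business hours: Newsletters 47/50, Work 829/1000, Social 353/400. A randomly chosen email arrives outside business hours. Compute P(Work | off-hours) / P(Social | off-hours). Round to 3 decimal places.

0.253

Taking complements, P(off-hours | each) = Newsletters 0.06, Work 0.171, Social 0.1175.
Unnormalized posteriors (prior × likelihood):
  Newsletters: 0.46 × 0.06 = 0.0276
  Work: 0.08 × 0.171 = 0.01368
  Social: 0.46 × 0.1175 = 0.05405
Normalizing constant = 0.09533.
The ratio is 0.01368 / 0.05405 (the normalizer cancels) = 0.253.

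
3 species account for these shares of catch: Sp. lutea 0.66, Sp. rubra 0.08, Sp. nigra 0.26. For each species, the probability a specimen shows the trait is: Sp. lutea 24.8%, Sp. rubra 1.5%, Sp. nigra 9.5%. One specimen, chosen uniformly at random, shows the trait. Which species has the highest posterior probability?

Sp. lutea

Prior × likelihood for each hypothesis:
  Sp. lutea: 0.66 × 0.248 = 0.16368
  Sp. rubra: 0.08 × 0.015 = 0.0012
  Sp. nigra: 0.26 × 0.095 = 0.0247
Normalizing constant = 0.18958.
Largest term belongs to Sp. lutea, so Sp. lutea is most probable.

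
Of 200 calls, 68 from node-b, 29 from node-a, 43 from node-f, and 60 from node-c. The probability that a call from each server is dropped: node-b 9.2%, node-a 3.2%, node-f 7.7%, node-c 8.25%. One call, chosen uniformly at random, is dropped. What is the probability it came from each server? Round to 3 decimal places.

node-b 0.405, node-a 0.060, node-f 0.214, node-c 0.320

Unnormalized posteriors (prior × likelihood):
  node-b: 0.34 × 0.092 = 0.03128
  node-a: 0.145 × 0.032 = 0.00464
  node-f: 0.215 × 0.077 = 0.016555
  node-c: 0.3 × 0.0825 = 0.02475
Total = 0.077225.
P(node-b | dropped) = 0.03128/0.077225 ≈ 0.405
P(node-a | dropped) = 0.00464/0.077225 ≈ 0.060
P(node-f | dropped) = 0.016555/0.077225 ≈ 0.214
P(node-c | dropped) = 0.02475/0.077225 ≈ 0.320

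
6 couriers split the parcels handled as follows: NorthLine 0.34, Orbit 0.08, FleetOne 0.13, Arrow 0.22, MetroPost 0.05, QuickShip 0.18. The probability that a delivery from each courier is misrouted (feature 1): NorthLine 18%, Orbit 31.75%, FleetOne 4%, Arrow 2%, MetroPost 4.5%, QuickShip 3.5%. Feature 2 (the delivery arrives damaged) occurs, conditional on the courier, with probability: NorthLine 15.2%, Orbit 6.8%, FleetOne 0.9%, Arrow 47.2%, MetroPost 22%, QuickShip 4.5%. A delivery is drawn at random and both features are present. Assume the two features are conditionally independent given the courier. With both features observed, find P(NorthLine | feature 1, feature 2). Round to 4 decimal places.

0.6677

Prior × likelihood for each hypothesis:
  NorthLine: 0.34 × 0.18 × 0.152 = 0.0093024
  Orbit: 0.08 × 0.3175 × 0.068 = 0.0017272
  FleetOne: 0.13 × 0.04 × 0.009 = 0.0000468
  Arrow: 0.22 × 0.02 × 0.472 = 0.0020768
  MetroPost: 0.05 × 0.045 × 0.22 = 0.000495
  QuickShip: 0.18 × 0.035 × 0.045 = 0.0002835
Normalizing constant = 0.0139317.
P(NorthLine | evidence) = 0.0093024 / 0.0139317 ≈ 0.6677.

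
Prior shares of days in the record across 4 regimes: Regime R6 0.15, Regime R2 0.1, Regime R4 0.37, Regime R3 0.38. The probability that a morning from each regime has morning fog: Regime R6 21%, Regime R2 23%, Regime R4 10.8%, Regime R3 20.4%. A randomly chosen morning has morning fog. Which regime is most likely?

Regime R3

Prior × likelihood for each hypothesis:
  Regime R6: 0.15 × 0.21 = 0.0315
  Regime R2: 0.1 × 0.23 = 0.023
  Regime R4: 0.37 × 0.108 = 0.03996
  Regime R3: 0.38 × 0.204 = 0.07752
Sum = 0.17198.
Largest term belongs to Regime R3, so Regime R3 is most probable.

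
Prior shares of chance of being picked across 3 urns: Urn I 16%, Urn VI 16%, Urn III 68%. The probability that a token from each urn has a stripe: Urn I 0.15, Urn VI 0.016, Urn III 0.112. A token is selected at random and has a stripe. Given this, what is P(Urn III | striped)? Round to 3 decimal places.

0.741

Compute prior × likelihood for every hypothesis:
  Urn I: 0.16 × 0.15 = 0.024
  Urn VI: 0.16 × 0.016 = 0.00256
  Urn III: 0.68 × 0.112 = 0.07616
Total = 0.10272.
P(Urn III | evidence) = 0.07616 / 0.10272 ≈ 0.741.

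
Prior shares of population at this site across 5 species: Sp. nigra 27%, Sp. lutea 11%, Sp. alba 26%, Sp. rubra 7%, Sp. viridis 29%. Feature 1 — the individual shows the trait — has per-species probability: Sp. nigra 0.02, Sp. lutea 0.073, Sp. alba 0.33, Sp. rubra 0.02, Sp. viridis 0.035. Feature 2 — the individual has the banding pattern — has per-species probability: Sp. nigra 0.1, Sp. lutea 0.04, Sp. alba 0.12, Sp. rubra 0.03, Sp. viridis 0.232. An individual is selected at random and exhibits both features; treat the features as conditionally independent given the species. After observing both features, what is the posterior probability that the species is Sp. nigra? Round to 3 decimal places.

0.040

Compute prior × likelihood for every hypothesis:
  Sp. nigra: 0.27 × 0.02 × 0.1 = 0.00054
  Sp. lutea: 0.11 × 0.073 × 0.04 = 0.0003212
  Sp. alba: 0.26 × 0.33 × 0.12 = 0.010296
  Sp. rubra: 0.07 × 0.02 × 0.03 = 0.000042
  Sp. viridis: 0.29 × 0.035 × 0.232 = 0.0023548
Sum = 0.013554.
P(Sp. nigra | evidence) = 0.00054 / 0.013554 ≈ 0.040.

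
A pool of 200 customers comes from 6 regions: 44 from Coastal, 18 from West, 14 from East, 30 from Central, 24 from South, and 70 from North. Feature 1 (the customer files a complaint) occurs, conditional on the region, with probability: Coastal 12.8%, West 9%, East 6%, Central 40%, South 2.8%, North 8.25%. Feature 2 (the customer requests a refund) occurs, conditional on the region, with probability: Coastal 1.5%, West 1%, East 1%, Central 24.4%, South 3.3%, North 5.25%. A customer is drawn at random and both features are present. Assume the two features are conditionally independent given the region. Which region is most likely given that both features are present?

Central

Compute prior × likelihood for every hypothesis:
  Coastal: 0.22 × 0.128 × 0.015 = 0.0004224
  West: 0.09 × 0.09 × 0.01 = 0.000081
  East: 0.07 × 0.06 × 0.01 = 0.000042
  Central: 0.15 × 0.4 × 0.244 = 0.01464
  South: 0.12 × 0.028 × 0.033 = 0.00011088
  North: 0.35 × 0.0825 × 0.0525 = 0.0015159375
Normalizing constant = 0.0168122175.
Largest term belongs to Central, so Central is most probable.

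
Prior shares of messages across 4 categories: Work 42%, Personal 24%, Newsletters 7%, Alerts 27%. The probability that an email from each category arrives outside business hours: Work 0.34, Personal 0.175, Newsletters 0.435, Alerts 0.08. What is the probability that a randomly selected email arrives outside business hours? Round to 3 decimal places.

0.237

Unnormalized posteriors (prior × likelihood):
  Work: 0.42 × 0.34 = 0.1428
  Personal: 0.24 × 0.175 = 0.042
  Newsletters: 0.07 × 0.435 = 0.03045
  Alerts: 0.27 × 0.08 = 0.0216
P(off-hours) = 0.1428 + 0.042 + 0.03045 + 0.0216 = 0.23685 → 0.237.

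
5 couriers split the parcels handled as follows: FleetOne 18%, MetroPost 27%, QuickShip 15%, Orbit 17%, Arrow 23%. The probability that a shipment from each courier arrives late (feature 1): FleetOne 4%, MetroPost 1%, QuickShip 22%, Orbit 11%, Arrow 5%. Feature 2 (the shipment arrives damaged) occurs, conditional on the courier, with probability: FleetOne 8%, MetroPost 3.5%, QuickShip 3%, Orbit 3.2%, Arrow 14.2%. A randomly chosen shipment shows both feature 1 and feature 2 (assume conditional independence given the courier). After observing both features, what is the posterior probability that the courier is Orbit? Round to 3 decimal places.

Compute prior × likelihood for every hypothesis:
  FleetOne: 0.18 × 0.04 × 0.08 = 0.000576
  MetroPost: 0.27 × 0.01 × 0.035 = 0.0000945
  QuickShip: 0.15 × 0.22 × 0.03 = 0.00099
  Orbit: 0.17 × 0.11 × 0.032 = 0.0005984
  Arrow: 0.23 × 0.05 × 0.142 = 0.001633
Total = 0.0038919.
P(Orbit | evidence) = 0.0005984 / 0.0038919 ≈ 0.154.

0.154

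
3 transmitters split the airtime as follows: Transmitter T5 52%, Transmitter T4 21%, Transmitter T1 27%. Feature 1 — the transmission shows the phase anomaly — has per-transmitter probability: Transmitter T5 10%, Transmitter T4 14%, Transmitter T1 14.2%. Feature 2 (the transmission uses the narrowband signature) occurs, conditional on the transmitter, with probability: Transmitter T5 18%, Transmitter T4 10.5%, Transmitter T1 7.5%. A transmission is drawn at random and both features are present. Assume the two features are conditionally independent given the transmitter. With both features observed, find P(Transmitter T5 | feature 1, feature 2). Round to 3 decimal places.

Prior × likelihood for each hypothesis:
  Transmitter T5: 0.52 × 0.1 × 0.18 = 0.00936
  Transmitter T4: 0.21 × 0.14 × 0.105 = 0.003087
  Transmitter T1: 0.27 × 0.142 × 0.075 = 0.0028755
Normalizing constant = 0.0153225.
P(Transmitter T5 | evidence) = 0.00936 / 0.0153225 ≈ 0.611.

0.611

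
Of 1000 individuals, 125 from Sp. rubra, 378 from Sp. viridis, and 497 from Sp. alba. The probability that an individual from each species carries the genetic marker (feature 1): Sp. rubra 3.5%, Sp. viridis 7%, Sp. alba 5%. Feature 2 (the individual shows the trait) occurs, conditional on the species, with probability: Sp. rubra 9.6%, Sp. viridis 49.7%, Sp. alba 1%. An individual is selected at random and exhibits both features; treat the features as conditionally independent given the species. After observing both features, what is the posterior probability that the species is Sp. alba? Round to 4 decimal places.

0.0180

Prior × likelihood for each hypothesis:
  Sp. rubra: 0.125 × 0.035 × 0.096 = 0.00042
  Sp. viridis: 0.378 × 0.07 × 0.497 = 0.01315062
  Sp. alba: 0.497 × 0.05 × 0.01 = 0.0002485
Normalizing constant = 0.01381912.
P(Sp. alba | evidence) = 0.0002485 / 0.01381912 ≈ 0.0180.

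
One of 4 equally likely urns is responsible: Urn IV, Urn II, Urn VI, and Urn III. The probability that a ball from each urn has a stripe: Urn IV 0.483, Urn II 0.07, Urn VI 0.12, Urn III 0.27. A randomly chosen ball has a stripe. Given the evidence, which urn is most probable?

Urn IV

Since the prior is uniform, the posterior is proportional to the likelihood:
  Urn IV: 0.483
  Urn II: 0.07
  Urn VI: 0.12
  Urn III: 0.27
Normalizing constant = 0.943.
Largest term belongs to Urn IV, so Urn IV is most probable.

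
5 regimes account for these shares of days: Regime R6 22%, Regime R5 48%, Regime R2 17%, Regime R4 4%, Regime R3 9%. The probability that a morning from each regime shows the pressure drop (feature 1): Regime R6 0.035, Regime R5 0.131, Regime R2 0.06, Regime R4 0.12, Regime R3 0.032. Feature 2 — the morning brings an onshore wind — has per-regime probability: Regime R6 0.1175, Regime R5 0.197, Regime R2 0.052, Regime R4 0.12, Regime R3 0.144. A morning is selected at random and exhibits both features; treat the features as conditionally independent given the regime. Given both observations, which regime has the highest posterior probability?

Regime R5

Unnormalized posteriors (prior × likelihood):
  Regime R6: 0.22 × 0.035 × 0.1175 = 0.00090475
  Regime R5: 0.48 × 0.131 × 0.197 = 0.01238736
  Regime R2: 0.17 × 0.06 × 0.052 = 0.0005304
  Regime R4: 0.04 × 0.12 × 0.12 = 0.000576
  Regime R3: 0.09 × 0.032 × 0.144 = 0.00041472
Normalizing constant = 0.01481323.
Largest term belongs to Regime R5, so Regime R5 is most probable.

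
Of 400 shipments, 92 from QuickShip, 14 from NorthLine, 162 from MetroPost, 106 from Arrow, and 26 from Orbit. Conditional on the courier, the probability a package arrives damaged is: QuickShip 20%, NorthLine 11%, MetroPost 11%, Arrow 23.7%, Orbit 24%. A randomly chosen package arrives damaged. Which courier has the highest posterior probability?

Unnormalized posteriors (prior × likelihood):
  QuickShip: 0.23 × 0.2 = 0.046
  NorthLine: 0.035 × 0.11 = 0.00385
  MetroPost: 0.405 × 0.11 = 0.04455
  Arrow: 0.265 × 0.237 = 0.062805
  Orbit: 0.065 × 0.24 = 0.0156
Total = 0.172805.
Largest term belongs to Arrow, so Arrow is most probable.

Arrow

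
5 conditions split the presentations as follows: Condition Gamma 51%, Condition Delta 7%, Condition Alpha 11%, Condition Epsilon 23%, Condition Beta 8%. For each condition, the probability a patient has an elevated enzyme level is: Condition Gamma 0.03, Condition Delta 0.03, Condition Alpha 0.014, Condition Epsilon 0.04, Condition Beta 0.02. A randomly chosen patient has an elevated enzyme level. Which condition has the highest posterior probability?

Condition Gamma

Prior × likelihood for each hypothesis:
  Condition Gamma: 0.51 × 0.03 = 0.0153
  Condition Delta: 0.07 × 0.03 = 0.0021
  Condition Alpha: 0.11 × 0.014 = 0.00154
  Condition Epsilon: 0.23 × 0.04 = 0.0092
  Condition Beta: 0.08 × 0.02 = 0.0016
Normalizing constant = 0.02974.
Largest term belongs to Condition Gamma, so Condition Gamma is most probable.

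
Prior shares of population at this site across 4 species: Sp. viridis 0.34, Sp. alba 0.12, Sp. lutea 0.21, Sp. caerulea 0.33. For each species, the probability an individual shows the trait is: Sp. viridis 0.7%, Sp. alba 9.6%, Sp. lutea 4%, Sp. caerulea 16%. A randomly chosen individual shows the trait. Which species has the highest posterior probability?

Sp. caerulea

Unnormalized posteriors (prior × likelihood):
  Sp. viridis: 0.34 × 0.007 = 0.00238
  Sp. alba: 0.12 × 0.096 = 0.01152
  Sp. lutea: 0.21 × 0.04 = 0.0084
  Sp. caerulea: 0.33 × 0.16 = 0.0528
Total = 0.0751.
Largest term belongs to Sp. caerulea, so Sp. caerulea is most probable.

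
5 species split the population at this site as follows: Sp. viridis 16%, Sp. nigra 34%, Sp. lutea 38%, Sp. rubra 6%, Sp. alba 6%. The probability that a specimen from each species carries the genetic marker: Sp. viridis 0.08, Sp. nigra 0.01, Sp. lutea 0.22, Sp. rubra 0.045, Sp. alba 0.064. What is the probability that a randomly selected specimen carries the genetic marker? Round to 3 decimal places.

Unnormalized posteriors (prior × likelihood):
  Sp. viridis: 0.16 × 0.08 = 0.0128
  Sp. nigra: 0.34 × 0.01 = 0.0034
  Sp. lutea: 0.38 × 0.22 = 0.0836
  Sp. rubra: 0.06 × 0.045 = 0.0027
  Sp. alba: 0.06 × 0.064 = 0.00384
P(marker) = 0.0128 + 0.0034 + 0.0836 + 0.0027 + 0.00384 = 0.10634 → 0.106.

0.106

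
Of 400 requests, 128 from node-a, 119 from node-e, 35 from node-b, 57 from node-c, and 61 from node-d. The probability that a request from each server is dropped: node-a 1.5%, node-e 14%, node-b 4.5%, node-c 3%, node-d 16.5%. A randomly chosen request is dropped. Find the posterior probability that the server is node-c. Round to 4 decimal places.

Unnormalized posteriors (prior × likelihood):
  node-a: 0.32 × 0.015 = 0.0048
  node-e: 0.2975 × 0.14 = 0.04165
  node-b: 0.0875 × 0.045 = 0.0039375
  node-c: 0.1425 × 0.03 = 0.004275
  node-d: 0.1525 × 0.165 = 0.0251625
Total = 0.079825.
P(node-c | evidence) = 0.004275 / 0.079825 ≈ 0.0536.

0.0536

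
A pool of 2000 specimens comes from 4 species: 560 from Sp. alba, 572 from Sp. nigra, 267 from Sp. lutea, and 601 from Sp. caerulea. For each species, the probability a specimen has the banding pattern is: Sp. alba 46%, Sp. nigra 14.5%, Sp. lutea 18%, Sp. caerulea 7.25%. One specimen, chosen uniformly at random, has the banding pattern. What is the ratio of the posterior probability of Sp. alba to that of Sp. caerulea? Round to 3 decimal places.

Unnormalized posteriors (prior × likelihood):
  Sp. alba: 0.28 × 0.46 = 0.1288
  Sp. nigra: 0.286 × 0.145 = 0.04147
  Sp. lutea: 0.1335 × 0.18 = 0.02403
  Sp. caerulea: 0.3005 × 0.0725 = 0.02178625
Sum = 0.21608625.
The ratio is 0.1288 / 0.02178625 (the normalizer cancels) = 5.912.

5.912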